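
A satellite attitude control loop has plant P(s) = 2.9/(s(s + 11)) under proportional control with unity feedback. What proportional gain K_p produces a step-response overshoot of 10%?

From %OS = 100·exp(−πζ/√(1−ζ²)) = 10%, ζ = −ln(0.1)/√(π²+ln²(0.1)) = 0.5912.
Characteristic equation s² + 11s + 2.9K_p = 0 gives ζ = 11/(2√(2.9K_p)).
Setting ζ = 0.5912: √(2.9K_p) = 11/(2·0.5912) = 9.304, so K_p = 86.56/2.9 = 29.8.

K_p = 29.8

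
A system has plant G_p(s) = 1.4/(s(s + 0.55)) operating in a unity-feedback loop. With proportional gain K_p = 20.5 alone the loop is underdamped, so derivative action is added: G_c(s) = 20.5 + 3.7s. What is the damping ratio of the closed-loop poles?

ζ = 0.535

Forward path: (20.5 + 3.7s)·1.4/(s(s+0.55)). The closed-loop characteristic equation is s² + (0.55 + 1.4·3.7)s + 1.4·20.5 = 0.
That is s² + 5.73s + 28.7 = 0, so ω_n = 5.357 rad/s and ζ = 5.73/(2·5.357) = 0.5348.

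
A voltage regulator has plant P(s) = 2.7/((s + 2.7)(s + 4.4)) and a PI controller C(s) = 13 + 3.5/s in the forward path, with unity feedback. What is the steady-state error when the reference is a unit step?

0

The open loop C(s)P(s) has a pole at the origin (type 1), so the static position error constant is infinite and e_ss = 1/(1+∞) = 0.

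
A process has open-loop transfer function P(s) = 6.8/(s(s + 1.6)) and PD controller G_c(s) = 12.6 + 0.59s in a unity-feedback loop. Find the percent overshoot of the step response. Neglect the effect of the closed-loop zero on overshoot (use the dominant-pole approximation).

36.8%

Forward path: (12.6 + 0.59s)·6.8/(s(s+1.6)). The closed-loop characteristic equation is s² + (1.6 + 6.8·0.59)s + 6.8·12.6 = 0.
That is s² + 5.612s + 85.68 = 0, so ω_n = 9.256 rad/s and ζ = 5.612/(2·9.256) = 0.3031.
%OS = 100·exp(−πζ/√(1−ζ²)) = 36.8%.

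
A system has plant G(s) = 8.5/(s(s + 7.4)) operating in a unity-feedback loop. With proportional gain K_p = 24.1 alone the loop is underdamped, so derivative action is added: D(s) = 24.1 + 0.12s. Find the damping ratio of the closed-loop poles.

ζ = 0.294

Forward path: (24.1 + 0.12s)·8.5/(s(s+7.4)). The closed-loop characteristic equation is s² + (7.4 + 8.5·0.12)s + 8.5·24.1 = 0.
That is s² + 8.42s + 204.9 = 0, so ω_n = 14.31 rad/s and ζ = 8.42/(2·14.31) = 0.2941.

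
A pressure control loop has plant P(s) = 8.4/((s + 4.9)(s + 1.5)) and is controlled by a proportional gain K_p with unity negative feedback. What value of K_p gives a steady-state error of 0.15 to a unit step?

K_p = 4.96

The loop is type 0, so e_ss(step) = 1/(1 + K_pos) with K_pos = K_p·P(0).
P(0) = 1.143. Require 1/(1 + K_p·1.143) = 0.15, so 1 + 1.143·K_p = 6.667.
K_p = (6.667 − 1)/1.143 = 4.96.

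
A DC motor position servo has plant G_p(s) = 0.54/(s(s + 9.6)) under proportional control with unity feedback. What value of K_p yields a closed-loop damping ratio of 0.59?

Closed-loop characteristic equation: s² + 9.6s + K_p·0.54 = 0.
So ω_n = √(0.54K_p) and 2ζω_n = 9.6, giving ζ = 9.6/(2√(0.54K_p)).
Setting ζ = 0.59: √(0.54K_p) = 9.6/(2·0.59) = 8.136, so K_p = 66.19/0.54 = 123.

K_p = 123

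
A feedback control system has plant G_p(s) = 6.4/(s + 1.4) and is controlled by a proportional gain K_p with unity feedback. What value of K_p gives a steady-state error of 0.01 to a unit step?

The loop is type 0, so e_ss(step) = 1/(1 + K_pos) with K_pos = K_p·G_p(0).
G_p(0) = 4.571. Require 1/(1 + K_p·4.571) = 0.01, so 1 + 4.571·K_p = 100.
K_p = (100 − 1)/4.571 = 21.7.

K_p = 21.7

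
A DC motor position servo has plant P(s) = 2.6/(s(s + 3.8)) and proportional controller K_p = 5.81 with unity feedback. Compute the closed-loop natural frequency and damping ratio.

With unity feedback the closed-loop characteristic equation is s² + 3.8s + 5.81·2.6 = s² + 3.8s + 15.11 = 0.
Matching s² + 2ζω_n s + ω_n²: ω_n = √15.11 = 3.887 rad/s and 2ζω_n = 3.8, so ζ = 3.8/(2·3.887) = 0.489.

ω_n = 3.89 rad/s, ζ = 0.489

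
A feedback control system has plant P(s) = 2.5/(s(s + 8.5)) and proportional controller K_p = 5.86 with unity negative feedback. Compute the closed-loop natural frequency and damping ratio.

ω_n = 3.83 rad/s, ζ = 1.11

1 + K_p·P(s) = 0 gives s² + 8.5s + 14.65 = 0.
Matching s² + 2ζω_n s + ω_n²: ω_n = √14.65 = 3.828 rad/s and 2ζω_n = 8.5, so ζ = 8.5/(2·3.828) = 1.11.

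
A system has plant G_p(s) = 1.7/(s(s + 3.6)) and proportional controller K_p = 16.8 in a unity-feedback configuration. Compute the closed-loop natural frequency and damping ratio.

With unity feedback the closed-loop characteristic equation is s² + 3.6s + 16.8·1.7 = s² + 3.6s + 28.56 = 0.
Matching s² + 2ζω_n s + ω_n²: ω_n = √28.56 = 5.344 rad/s and 2ζω_n = 3.6, so ζ = 3.6/(2·5.344) = 0.337.

ω_n = 5.34 rad/s, ζ = 0.337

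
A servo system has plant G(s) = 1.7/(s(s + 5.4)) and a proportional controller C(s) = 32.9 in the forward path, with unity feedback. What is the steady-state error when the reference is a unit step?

0

The open loop C(s)G(s) has a pole at the origin (type 1), so the static position error constant is infinite and e_ss = 1/(1+∞) = 0.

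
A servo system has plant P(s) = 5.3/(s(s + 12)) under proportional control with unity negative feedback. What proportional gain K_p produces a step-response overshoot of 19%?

From %OS = 100·exp(−πζ/√(1−ζ²)) = 19%, ζ = −ln(0.19)/√(π²+ln²(0.19)) = 0.4673.
Characteristic equation s² + 12s + 5.3K_p = 0 gives ζ = 12/(2√(5.3K_p)).
Setting ζ = 0.4673: √(5.3K_p) = 12/(2·0.4673) = 12.84, so K_p = 164.8/5.3 = 31.1.

K_p = 31.1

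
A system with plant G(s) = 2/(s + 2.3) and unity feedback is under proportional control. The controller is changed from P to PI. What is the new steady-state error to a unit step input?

Adding integral action puts a pole at s = 0 in the forward path, raising the system type to 1; a type-1 loop has zero steady-state error to a step.

0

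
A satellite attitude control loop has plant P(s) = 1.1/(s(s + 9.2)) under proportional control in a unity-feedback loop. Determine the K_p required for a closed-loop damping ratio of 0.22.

K_p = 397

Closed-loop characteristic equation: s² + 9.2s + K_p·1.1 = 0.
So ω_n = √(1.1K_p) and 2ζω_n = 9.2, giving ζ = 9.2/(2√(1.1K_p)).
Setting ζ = 0.22: √(1.1K_p) = 9.2/(2·0.22) = 20.91, so K_p = 437.2/1.1 = 397.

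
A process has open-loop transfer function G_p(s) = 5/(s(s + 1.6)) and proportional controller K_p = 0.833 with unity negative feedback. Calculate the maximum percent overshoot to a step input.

26.2%

The closed-loop denominator s² + 1.6s + 4.165 gives ω_n = √4.165 = 2.041 and ζ = 1.6/(2ω_n) = 0.392.
%OS = 100·exp(−πζ/√(1−ζ²)) = 100·exp(−π·0.392/√0.8463) = 26.2%.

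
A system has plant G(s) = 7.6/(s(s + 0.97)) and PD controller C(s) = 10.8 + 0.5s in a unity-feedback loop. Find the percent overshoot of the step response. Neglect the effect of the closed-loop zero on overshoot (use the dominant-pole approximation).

Forward path: (10.8 + 0.5s)·7.6/(s(s+0.97)). The closed-loop characteristic equation is s² + (0.97 + 7.6·0.5)s + 7.6·10.8 = 0.
That is s² + 4.77s + 82.08 = 0, so ω_n = 9.06 rad/s and ζ = 4.77/(2·9.06) = 0.2633.
%OS = 100·exp(−πζ/√(1−ζ²)) = 42.4%.

42.4%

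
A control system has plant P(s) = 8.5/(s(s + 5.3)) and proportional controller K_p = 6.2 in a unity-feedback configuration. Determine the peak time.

Closed-loop characteristic equation: s² + 5.3s + 52.7 = 0, so ω_n = 7.259 rad/s and ζ = 5.3/(2·7.259) = 0.365.
Damped frequency ω_d = ω_n√(1−ζ²) = 6.759 rad/s, so peak time T_p = π/ω_d = 0.465 s.

T_p = 0.465 s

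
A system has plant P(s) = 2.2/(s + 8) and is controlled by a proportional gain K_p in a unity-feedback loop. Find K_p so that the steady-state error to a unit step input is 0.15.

K_p = 20.6

For a type-0 loop with proportional control, e_ss = 1/(1 + K_p·P(0)).
P(0) = 0.275. Require 1/(1 + K_p·0.275) = 0.15, so 1 + 0.275·K_p = 6.667.
K_p = (6.667 − 1)/0.275 = 20.6.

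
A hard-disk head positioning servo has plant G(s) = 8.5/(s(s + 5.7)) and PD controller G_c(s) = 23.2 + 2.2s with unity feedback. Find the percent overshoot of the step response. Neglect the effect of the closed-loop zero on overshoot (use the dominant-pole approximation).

0.404%

Forward path: (23.2 + 2.2s)·8.5/(s(s+5.7)). The closed-loop characteristic equation is s² + (5.7 + 8.5·2.2)s + 8.5·23.2 = 0.
That is s² + 24.4s + 197.2 = 0, so ω_n = 14.04 rad/s and ζ = 24.4/(2·14.04) = 0.8688.
%OS = 100·exp(−πζ/√(1−ζ²)) = 0.404%.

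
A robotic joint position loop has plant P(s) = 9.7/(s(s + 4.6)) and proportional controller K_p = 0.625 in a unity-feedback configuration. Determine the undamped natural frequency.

ω_n = 2.46 rad/s

The closed-loop denominator is s(s+4.6) + 0.625·9.7 = s² + 4.6s + 6.062.
So ω_n² = 6.062 ⇒ ω_n = 2.462 rad/s, and ζ = 4.6/(2ω_n) = 0.934.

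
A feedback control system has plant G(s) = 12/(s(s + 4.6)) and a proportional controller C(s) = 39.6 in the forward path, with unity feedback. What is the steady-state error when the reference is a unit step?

0

The open loop C(s)G(s) has a pole at the origin (type 1), so the static position error constant is infinite and e_ss = 1/(1+∞) = 0.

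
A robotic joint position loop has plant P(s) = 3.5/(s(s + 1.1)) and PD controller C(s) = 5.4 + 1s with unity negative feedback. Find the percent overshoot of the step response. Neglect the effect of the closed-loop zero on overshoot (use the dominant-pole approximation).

14.1%

Forward path: (5.4 + 1s)·3.5/(s(s+1.1)). The closed-loop characteristic equation is s² + (1.1 + 3.5·1)s + 3.5·5.4 = 0.
That is s² + 4.6s + 18.9 = 0, so ω_n = 4.347 rad/s and ζ = 4.6/(2·4.347) = 0.5291.
%OS = 100·exp(−πζ/√(1−ζ²)) = 14.1%.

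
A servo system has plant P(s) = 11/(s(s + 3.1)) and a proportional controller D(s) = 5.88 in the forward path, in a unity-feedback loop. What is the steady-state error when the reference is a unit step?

0

The open loop D(s)P(s) has a pole at the origin (type 1), so the static position error constant is infinite and e_ss = 1/(1+∞) = 0.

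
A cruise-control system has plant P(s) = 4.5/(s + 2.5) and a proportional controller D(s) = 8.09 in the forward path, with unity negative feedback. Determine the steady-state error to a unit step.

The loop is type 0. Static position error constant K_pos = D(0)·P(0) = 8.09·1.8 = 14.56.
Steady-state error to a unit step: e_ss = 1/(1+K_pos) = 1/15.56 = 0.0643.

0.0643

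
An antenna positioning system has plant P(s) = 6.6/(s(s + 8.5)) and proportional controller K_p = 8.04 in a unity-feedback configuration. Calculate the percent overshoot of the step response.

Closed-loop characteristic equation: s² + 8.5s + 53.06 = 0, so ω_n = 7.285 rad/s and ζ = 8.5/(2·7.285) = 0.5834.
%OS = 100·exp(−πζ/√(1−ζ²)) = 100·exp(−π·0.5834/√0.6596) = 10.5%.

10.5%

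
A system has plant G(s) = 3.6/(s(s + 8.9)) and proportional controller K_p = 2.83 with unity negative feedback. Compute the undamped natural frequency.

ω_n = 3.19 rad/s

The closed-loop denominator is s(s+8.9) + 2.83·3.6 = s² + 8.9s + 10.19.
So ω_n² = 10.19 ⇒ ω_n = 3.192 rad/s, and ζ = 8.9/(2ω_n) = 1.39.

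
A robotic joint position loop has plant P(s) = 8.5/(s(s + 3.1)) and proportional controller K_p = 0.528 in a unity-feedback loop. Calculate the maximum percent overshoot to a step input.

3.43%

The closed-loop denominator s² + 3.1s + 4.488 gives ω_n = √4.488 = 2.118 and ζ = 3.1/(2ω_n) = 0.7317.
%OS = 100·exp(−πζ/√(1−ζ²)) = 100·exp(−π·0.7317/√0.4647) = 3.43%.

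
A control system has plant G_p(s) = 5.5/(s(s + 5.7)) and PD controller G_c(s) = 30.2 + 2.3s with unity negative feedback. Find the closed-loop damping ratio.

ζ = 0.712

Forward path: (30.2 + 2.3s)·5.5/(s(s+5.7)). The closed-loop characteristic equation is s² + (5.7 + 5.5·2.3)s + 5.5·30.2 = 0.
That is s² + 18.35s + 166.1 = 0, so ω_n = 12.89 rad/s and ζ = 18.35/(2·12.89) = 0.7119.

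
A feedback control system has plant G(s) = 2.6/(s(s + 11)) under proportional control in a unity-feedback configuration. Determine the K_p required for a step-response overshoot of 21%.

From %OS = 100·exp(−πζ/√(1−ζ²)) = 21%, ζ = −ln(0.21)/√(π²+ln²(0.21)) = 0.4449.
Characteristic equation s² + 11s + 2.6K_p = 0 gives ζ = 11/(2√(2.6K_p)).
Setting ζ = 0.4449: √(2.6K_p) = 11/(2·0.4449) = 12.36, so K_p = 152.8/2.6 = 58.8.

K_p = 58.8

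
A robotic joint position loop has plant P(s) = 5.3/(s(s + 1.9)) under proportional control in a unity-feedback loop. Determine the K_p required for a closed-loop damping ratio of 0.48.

K_p = 0.739

Closed-loop characteristic equation: s² + 1.9s + K_p·5.3 = 0.
So ω_n = √(5.3K_p) and 2ζω_n = 1.9, giving ζ = 1.9/(2√(5.3K_p)).
Setting ζ = 0.48: √(5.3K_p) = 1.9/(2·0.48) = 1.979, so K_p = 3.917/5.3 = 0.739.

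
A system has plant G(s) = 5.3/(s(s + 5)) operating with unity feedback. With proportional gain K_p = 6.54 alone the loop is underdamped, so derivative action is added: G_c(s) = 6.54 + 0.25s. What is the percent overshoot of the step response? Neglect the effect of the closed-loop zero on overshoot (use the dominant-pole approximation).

13.5%

Forward path: (6.54 + 0.25s)·5.3/(s(s+5)). The closed-loop characteristic equation is s² + (5 + 5.3·0.25)s + 5.3·6.54 = 0.
That is s² + 6.325s + 34.66 = 0, so ω_n = 5.887 rad/s and ζ = 6.325/(2·5.887) = 0.5372.
%OS = 100·exp(−πζ/√(1−ζ²)) = 13.5%.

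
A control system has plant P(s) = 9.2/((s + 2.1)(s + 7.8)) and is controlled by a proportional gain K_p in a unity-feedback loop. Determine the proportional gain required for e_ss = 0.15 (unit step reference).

K_p = 10.1

The loop is type 0, so e_ss(step) = 1/(1 + K_pos) with K_pos = K_p·P(0).
P(0) = 0.5617. Require 1/(1 + K_p·0.5617) = 0.15, so 1 + 0.5617·K_p = 6.667.
K_p = (6.667 − 1)/0.5617 = 10.1.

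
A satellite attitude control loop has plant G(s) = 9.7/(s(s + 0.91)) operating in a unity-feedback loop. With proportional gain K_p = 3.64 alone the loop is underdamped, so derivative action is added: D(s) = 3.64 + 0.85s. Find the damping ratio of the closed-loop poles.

Forward path: (3.64 + 0.85s)·9.7/(s(s+0.91)). The closed-loop characteristic equation is s² + (0.91 + 9.7·0.85)s + 9.7·3.64 = 0.
That is s² + 9.155s + 35.31 = 0, so ω_n = 5.942 rad/s and ζ = 9.155/(2·5.942) = 0.7704.

ζ = 0.77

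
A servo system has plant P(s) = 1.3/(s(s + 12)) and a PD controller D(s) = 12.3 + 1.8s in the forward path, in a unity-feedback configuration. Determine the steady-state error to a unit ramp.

0.75

The loop has one pole at the origin (type 1). Velocity error constant K_v = lim_{s→0} s·D(s)P(s) = 12.3·1.3/12 = 1.333.
Steady-state error to a unit ramp: e_ss = 1/K_v = 0.75.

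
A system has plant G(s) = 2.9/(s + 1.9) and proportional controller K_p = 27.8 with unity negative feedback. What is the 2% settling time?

Closed-loop transfer function: T(s) = K_p·G(s)/(1 + K_p·G(s)) = 80.62/(s + 1.9 + 80.62) = 80.62/(s + 82.52).
Time constant τ = 1/82.52 = 0.01212 s, so the 2% settling time is about 4τ = 0.0485 s.

T_s ≈ 0.0485 s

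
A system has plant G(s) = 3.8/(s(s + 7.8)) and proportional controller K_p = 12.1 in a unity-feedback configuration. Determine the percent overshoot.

The closed-loop denominator s² + 7.8s + 45.98 gives ω_n = √45.98 = 6.781 and ζ = 7.8/(2ω_n) = 0.5751.
%OS = 100·exp(−πζ/√(1−ζ²)) = 100·exp(−π·0.5751/√0.6692) = 11%.

11%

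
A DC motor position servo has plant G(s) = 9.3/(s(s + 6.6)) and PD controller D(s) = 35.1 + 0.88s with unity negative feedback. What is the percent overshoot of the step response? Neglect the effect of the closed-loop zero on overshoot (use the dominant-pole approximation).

Forward path: (35.1 + 0.88s)·9.3/(s(s+6.6)). The closed-loop characteristic equation is s² + (6.6 + 9.3·0.88)s + 9.3·35.1 = 0.
That is s² + 14.78s + 326.4 = 0, so ω_n = 18.07 rad/s and ζ = 14.78/(2·18.07) = 0.4091.
%OS = 100·exp(−πζ/√(1−ζ²)) = 24.4%.

24.4%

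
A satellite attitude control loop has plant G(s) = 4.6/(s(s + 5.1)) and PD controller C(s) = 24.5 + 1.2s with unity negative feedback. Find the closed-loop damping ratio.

Forward path: (24.5 + 1.2s)·4.6/(s(s+5.1)). The closed-loop characteristic equation is s² + (5.1 + 4.6·1.2)s + 4.6·24.5 = 0.
That is s² + 10.62s + 112.7 = 0, so ω_n = 10.62 rad/s and ζ = 10.62/(2·10.62) = 0.5002.

ζ = 0.5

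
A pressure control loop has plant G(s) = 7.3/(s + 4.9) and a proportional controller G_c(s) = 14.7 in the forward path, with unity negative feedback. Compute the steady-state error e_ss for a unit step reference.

The loop is type 0. Static position error constant K_pos = G_c(0)·G(0) = 14.7·1.49 = 21.9.
Steady-state error to a unit step: e_ss = 1/(1+K_pos) = 1/22.9 = 0.0437.

0.0437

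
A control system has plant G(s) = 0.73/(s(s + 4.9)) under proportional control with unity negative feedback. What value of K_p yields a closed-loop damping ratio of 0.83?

Closed-loop characteristic equation: s² + 4.9s + K_p·0.73 = 0.
So ω_n = √(0.73K_p) and 2ζω_n = 4.9, giving ζ = 4.9/(2√(0.73K_p)).
Setting ζ = 0.83: √(0.73K_p) = 4.9/(2·0.83) = 2.952, so K_p = 8.713/0.73 = 11.9.

K_p = 11.9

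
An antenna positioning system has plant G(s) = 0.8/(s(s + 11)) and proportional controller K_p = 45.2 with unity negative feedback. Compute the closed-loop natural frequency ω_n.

With unity feedback the closed-loop characteristic equation is s² + 11s + 45.2·0.8 = s² + 11s + 36.16 = 0.
So ω_n² = 36.16 ⇒ ω_n = 6.013 rad/s, and ζ = 11/(2ω_n) = 0.915.

ω_n = 6.01 rad/s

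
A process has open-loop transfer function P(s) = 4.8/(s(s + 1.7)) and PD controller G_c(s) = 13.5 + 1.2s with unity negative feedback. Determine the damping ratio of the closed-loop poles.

ζ = 0.463

Forward path: (13.5 + 1.2s)·4.8/(s(s+1.7)). The closed-loop characteristic equation is s² + (1.7 + 4.8·1.2)s + 4.8·13.5 = 0.
That is s² + 7.46s + 64.8 = 0, so ω_n = 8.05 rad/s and ζ = 7.46/(2·8.05) = 0.4634.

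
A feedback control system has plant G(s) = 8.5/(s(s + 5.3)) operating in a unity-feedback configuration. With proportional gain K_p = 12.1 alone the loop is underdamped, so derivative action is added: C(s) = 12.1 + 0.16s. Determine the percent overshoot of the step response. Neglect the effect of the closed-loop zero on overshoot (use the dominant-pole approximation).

Forward path: (12.1 + 0.16s)·8.5/(s(s+5.3)). The closed-loop characteristic equation is s² + (5.3 + 8.5·0.16)s + 8.5·12.1 = 0.
That is s² + 6.66s + 102.8 = 0, so ω_n = 10.14 rad/s and ζ = 6.66/(2·10.14) = 0.3284.
%OS = 100·exp(−πζ/√(1−ζ²)) = 33.6%.

33.6%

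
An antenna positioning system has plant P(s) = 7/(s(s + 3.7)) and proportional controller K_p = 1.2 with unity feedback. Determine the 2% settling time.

T_s ≈ 2.16 s

From 1 + K_pP(s) = 0: s² + 3.7s + 8.4 = 0 ⇒ ω_n = 2.898, ζ = 0.6383.
2% settling time T_s ≈ 4/(ζω_n) = 4/1.85 = 2.16 s.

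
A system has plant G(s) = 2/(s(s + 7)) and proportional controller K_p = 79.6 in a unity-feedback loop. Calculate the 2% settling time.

Closed-loop characteristic equation: s² + 7s + 159.2 = 0, so ω_n = 12.62 rad/s and ζ = 7/(2·12.62) = 0.2774.
2% settling time T_s ≈ 4/(ζω_n) = 4/3.5 = 1.14 s.

T_s ≈ 1.14 s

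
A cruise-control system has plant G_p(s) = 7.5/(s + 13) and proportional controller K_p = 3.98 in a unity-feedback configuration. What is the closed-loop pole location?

s = -42.85

Closed-loop transfer function: T(s) = K_p·G_p(s)/(1 + K_p·G_p(s)) = 29.85/(s + 13 + 29.85) = 29.85/(s + 42.85).
The closed-loop pole is at s = −42.85.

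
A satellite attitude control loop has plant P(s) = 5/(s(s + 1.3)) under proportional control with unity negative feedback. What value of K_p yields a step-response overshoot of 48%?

From %OS = 100·exp(−πζ/√(1−ζ²)) = 48%, ζ = −ln(0.48)/√(π²+ln²(0.48)) = 0.2275.
Characteristic equation s² + 1.3s + 5K_p = 0 gives ζ = 1.3/(2√(5K_p)).
Setting ζ = 0.2275: √(5K_p) = 1.3/(2·0.2275) = 2.857, so K_p = 8.163/5 = 1.63.

K_p = 1.63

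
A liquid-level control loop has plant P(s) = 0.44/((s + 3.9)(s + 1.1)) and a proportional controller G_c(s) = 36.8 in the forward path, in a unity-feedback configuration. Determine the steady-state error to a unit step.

0.209

The loop is type 0. Static position error constant K_pos = G_c(0)·P(0) = 36.8·0.1026 = 3.774.
Steady-state error to a unit step: e_ss = 1/(1+K_pos) = 1/4.774 = 0.209.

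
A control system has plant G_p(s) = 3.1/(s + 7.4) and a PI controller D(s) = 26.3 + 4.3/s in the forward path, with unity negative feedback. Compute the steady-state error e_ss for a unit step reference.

0

The open loop D(s)G_p(s) has a pole at the origin (type 1), so the static position error constant is infinite and e_ss = 1/(1+∞) = 0.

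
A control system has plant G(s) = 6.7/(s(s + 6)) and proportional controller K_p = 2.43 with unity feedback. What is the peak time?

T_p = 1.16 s

The closed-loop denominator s² + 6s + 16.28 gives ω_n = √16.28 = 4.035 and ζ = 6/(2ω_n) = 0.7435.
Damped frequency ω_d = ω_n√(1−ζ²) = 2.698 rad/s, so peak time T_p = π/ω_d = 1.16 s.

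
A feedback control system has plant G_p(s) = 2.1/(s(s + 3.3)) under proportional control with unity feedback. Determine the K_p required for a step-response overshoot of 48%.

From %OS = 100·exp(−πζ/√(1−ζ²)) = 48%, ζ = −ln(0.48)/√(π²+ln²(0.48)) = 0.2275.
Characteristic equation s² + 3.3s + 2.1K_p = 0 gives ζ = 3.3/(2√(2.1K_p)).
Setting ζ = 0.2275: √(2.1K_p) = 3.3/(2·0.2275) = 7.253, so K_p = 52.6/2.1 = 25.

K_p = 25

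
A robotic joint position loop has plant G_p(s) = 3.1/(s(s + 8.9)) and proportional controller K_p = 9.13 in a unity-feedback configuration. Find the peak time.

From 1 + K_pG_p(s) = 0: s² + 8.9s + 28.3 = 0 ⇒ ω_n = 5.32, ζ = 0.8365.
Damped frequency ω_d = ω_n√(1−ζ²) = 2.916 rad/s, so peak time T_p = π/ω_d = 1.08 s.

T_p = 1.08 s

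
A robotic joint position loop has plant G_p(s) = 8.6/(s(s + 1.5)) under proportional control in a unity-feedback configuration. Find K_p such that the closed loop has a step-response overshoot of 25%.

K_p = 0.401

From %OS = 100·exp(−πζ/√(1−ζ²)) = 25%, ζ = −ln(0.25)/√(π²+ln²(0.25)) = 0.4037.
Characteristic equation s² + 1.5s + 8.6K_p = 0 gives ζ = 1.5/(2√(8.6K_p)).
Setting ζ = 0.4037: √(8.6K_p) = 1.5/(2·0.4037) = 1.858, so K_p = 3.451/8.6 = 0.401.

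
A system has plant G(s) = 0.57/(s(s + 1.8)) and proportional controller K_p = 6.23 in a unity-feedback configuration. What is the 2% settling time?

T_s ≈ 4.44 s

The closed-loop denominator s² + 1.8s + 3.551 gives ω_n = √3.551 = 1.884 and ζ = 1.8/(2ω_n) = 0.4776.
2% settling time T_s ≈ 4/(ζω_n) = 4/0.9 = 4.44 s.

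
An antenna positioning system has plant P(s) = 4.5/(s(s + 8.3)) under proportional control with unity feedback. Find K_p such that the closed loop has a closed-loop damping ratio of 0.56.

K_p = 12.2

Closed-loop characteristic equation: s² + 8.3s + K_p·4.5 = 0.
So ω_n = √(4.5K_p) and 2ζω_n = 8.3, giving ζ = 8.3/(2√(4.5K_p)).
Setting ζ = 0.56: √(4.5K_p) = 8.3/(2·0.56) = 7.411, so K_p = 54.92/4.5 = 12.2.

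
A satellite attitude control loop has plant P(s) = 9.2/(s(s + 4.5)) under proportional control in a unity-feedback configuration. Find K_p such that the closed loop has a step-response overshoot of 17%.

From %OS = 100·exp(−πζ/√(1−ζ²)) = 17%, ζ = −ln(0.17)/√(π²+ln²(0.17)) = 0.4913.
Characteristic equation s² + 4.5s + 9.2K_p = 0 gives ζ = 4.5/(2√(9.2K_p)).
Setting ζ = 0.4913: √(9.2K_p) = 4.5/(2·0.4913) = 4.58, so K_p = 20.98/9.2 = 2.28.

K_p = 2.28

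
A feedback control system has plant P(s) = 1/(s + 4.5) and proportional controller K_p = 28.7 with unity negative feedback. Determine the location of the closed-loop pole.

Closed-loop transfer function: T(s) = K_p·P(s)/(1 + K_p·P(s)) = 28.7/(s + 4.5 + 28.7) = 28.7/(s + 33.2).
The closed-loop pole is at s = −33.2.

s = -33.2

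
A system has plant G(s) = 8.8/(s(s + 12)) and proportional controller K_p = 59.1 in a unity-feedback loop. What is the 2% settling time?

T_s ≈ 0.667 s

From 1 + K_pG(s) = 0: s² + 12s + 520.1 = 0 ⇒ ω_n = 22.81, ζ = 0.2631.
2% settling time T_s ≈ 4/(ζω_n) = 4/6 = 0.667 s.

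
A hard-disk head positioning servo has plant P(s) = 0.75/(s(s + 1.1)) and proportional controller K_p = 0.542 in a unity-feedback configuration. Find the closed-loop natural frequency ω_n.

With unity feedback the closed-loop characteristic equation is s² + 1.1s + 0.542·0.75 = s² + 1.1s + 0.4065 = 0.
So ω_n² = 0.4065 ⇒ ω_n = 0.6376 rad/s, and ζ = 1.1/(2ω_n) = 0.863.

ω_n = 0.638 rad/s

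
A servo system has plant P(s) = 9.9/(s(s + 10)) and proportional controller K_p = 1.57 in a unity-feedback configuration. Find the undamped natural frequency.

ω_n = 3.94 rad/s

The closed-loop denominator is s(s+10) + 1.57·9.9 = s² + 10s + 15.54.
Matching s² + 2ζω_n s + ω_n²: ω_n = √15.54 = 3.942 rad/s and 2ζω_n = 10, so ζ = 10/(2·3.942) = 1.27.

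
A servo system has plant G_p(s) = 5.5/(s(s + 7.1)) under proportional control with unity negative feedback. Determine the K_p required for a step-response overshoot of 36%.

K_p = 24

From %OS = 100·exp(−πζ/√(1−ζ²)) = 36%, ζ = −ln(0.36)/√(π²+ln²(0.36)) = 0.3093.
Characteristic equation s² + 7.1s + 5.5K_p = 0 gives ζ = 7.1/(2√(5.5K_p)).
Setting ζ = 0.3093: √(5.5K_p) = 7.1/(2·0.3093) = 11.48, so K_p = 131.8/5.5 = 24.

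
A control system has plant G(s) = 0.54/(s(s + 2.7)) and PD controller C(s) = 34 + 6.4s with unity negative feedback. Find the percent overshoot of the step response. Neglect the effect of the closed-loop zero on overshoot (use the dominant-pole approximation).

3.9%

Forward path: (34 + 6.4s)·0.54/(s(s+2.7)). The closed-loop characteristic equation is s² + (2.7 + 0.54·6.4)s + 0.54·34 = 0.
That is s² + 6.156s + 18.36 = 0, so ω_n = 4.285 rad/s and ζ = 6.156/(2·4.285) = 0.7183.
%OS = 100·exp(−πζ/√(1−ζ²)) = 3.9%.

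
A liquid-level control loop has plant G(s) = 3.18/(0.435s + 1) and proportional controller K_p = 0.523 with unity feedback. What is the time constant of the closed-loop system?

τ = 0.163 s

Closed loop: T(s) = K_p·G/(1+K_p·G) = 1.663/(0.435s + 1 + 1.663), with pole at s = −(1 + 1.663)/0.435 = −6.122.
Closed-loop time constant τ = 1/6.122 = 0.163 s.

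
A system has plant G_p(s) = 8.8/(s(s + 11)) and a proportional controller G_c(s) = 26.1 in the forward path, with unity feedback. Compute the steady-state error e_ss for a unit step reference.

0

The open loop G_c(s)G_p(s) has a pole at the origin (type 1), so the static position error constant is infinite and e_ss = 1/(1+∞) = 0.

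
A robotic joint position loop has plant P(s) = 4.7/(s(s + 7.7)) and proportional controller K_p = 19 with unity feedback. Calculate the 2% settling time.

Closed-loop characteristic equation: s² + 7.7s + 89.3 = 0, so ω_n = 9.45 rad/s and ζ = 7.7/(2·9.45) = 0.4074.
2% settling time T_s ≈ 4/(ζω_n) = 4/3.85 = 1.04 s.

T_s ≈ 1.04 s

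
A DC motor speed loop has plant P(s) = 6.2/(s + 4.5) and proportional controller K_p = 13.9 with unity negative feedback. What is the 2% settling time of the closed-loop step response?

Closed-loop transfer function: T(s) = K_p·P(s)/(1 + K_p·P(s)) = 86.18/(s + 4.5 + 86.18) = 86.18/(s + 90.68).
Time constant τ = 1/90.68 = 0.01103 s, so the 2% settling time is about 4τ = 0.0441 s.

T_s ≈ 0.0441 s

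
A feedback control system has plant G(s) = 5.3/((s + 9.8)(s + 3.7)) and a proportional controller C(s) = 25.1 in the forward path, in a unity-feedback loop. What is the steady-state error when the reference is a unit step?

0.214

The loop is type 0. Static position error constant K_pos = C(0)·G(0) = 25.1·0.1462 = 3.669.
Steady-state error to a unit step: e_ss = 1/(1+K_pos) = 1/4.669 = 0.214.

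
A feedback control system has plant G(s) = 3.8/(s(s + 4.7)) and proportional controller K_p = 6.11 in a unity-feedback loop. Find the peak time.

Closed-loop characteristic equation: s² + 4.7s + 23.22 = 0, so ω_n = 4.819 rad/s and ζ = 4.7/(2·4.819) = 0.4877.
Damped frequency ω_d = ω_n√(1−ζ²) = 4.207 rad/s, so peak time T_p = π/ω_d = 0.747 s.

T_p = 0.747 s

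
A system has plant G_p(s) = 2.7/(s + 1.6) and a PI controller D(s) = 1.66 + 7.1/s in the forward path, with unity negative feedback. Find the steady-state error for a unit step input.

0

The open loop D(s)G_p(s) has a pole at the origin (type 1), so the static position error constant is infinite and e_ss = 1/(1+∞) = 0.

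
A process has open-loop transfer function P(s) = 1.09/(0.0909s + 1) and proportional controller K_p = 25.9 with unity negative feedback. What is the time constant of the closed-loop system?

τ = 0.00311 s

Closed loop: T(s) = K_p·P/(1+K_p·P) = 28.23/(0.0909s + 1 + 28.23), with pole at s = −(1 + 28.23)/0.0909 = −321.6.
Closed-loop time constant τ = 1/321.6 = 0.00311 s.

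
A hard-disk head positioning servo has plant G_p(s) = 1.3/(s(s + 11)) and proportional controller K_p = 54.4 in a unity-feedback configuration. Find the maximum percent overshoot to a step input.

6.61%

The closed-loop denominator s² + 11s + 70.72 gives ω_n = √70.72 = 8.41 and ζ = 11/(2ω_n) = 0.654.
%OS = 100·exp(−πζ/√(1−ζ²)) = 100·exp(−π·0.654/√0.5723) = 6.61%.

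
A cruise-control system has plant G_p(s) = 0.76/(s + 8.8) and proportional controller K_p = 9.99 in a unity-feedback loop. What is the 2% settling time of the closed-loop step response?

Closed-loop transfer function: T(s) = K_p·G_p(s)/(1 + K_p·G_p(s)) = 7.592/(s + 8.8 + 7.592) = 7.592/(s + 16.39).
Time constant τ = 1/16.39 = 0.061 s, so the 2% settling time is about 4τ = 0.244 s.

T_s ≈ 0.244 s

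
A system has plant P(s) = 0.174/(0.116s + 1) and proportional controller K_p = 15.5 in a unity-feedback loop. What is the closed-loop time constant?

τ = 0.0314 s

Closed loop: T(s) = K_p·P/(1+K_p·P) = 2.697/(0.116s + 1 + 2.697), with pole at s = −(1 + 2.697)/0.116 = −31.87.
Closed-loop time constant τ = 1/31.87 = 0.0314 s.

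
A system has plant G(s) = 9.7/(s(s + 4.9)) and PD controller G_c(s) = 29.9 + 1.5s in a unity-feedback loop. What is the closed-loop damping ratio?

Forward path: (29.9 + 1.5s)·9.7/(s(s+4.9)). The closed-loop characteristic equation is s² + (4.9 + 9.7·1.5)s + 9.7·29.9 = 0.
That is s² + 19.45s + 290 = 0, so ω_n = 17.03 rad/s and ζ = 19.45/(2·17.03) = 0.571.

ζ = 0.571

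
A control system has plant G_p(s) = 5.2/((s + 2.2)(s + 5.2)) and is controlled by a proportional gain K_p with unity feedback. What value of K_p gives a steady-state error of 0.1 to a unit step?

Steady-state error for a unit step on this type-0 loop is 1/(1 + K_p·G_p(0)).
G_p(0) = 0.4545. Require 1/(1 + K_p·0.4545) = 0.1, so 1 + 0.4545·K_p = 10.
K_p = (10 − 1)/0.4545 = 19.8.

K_p = 19.8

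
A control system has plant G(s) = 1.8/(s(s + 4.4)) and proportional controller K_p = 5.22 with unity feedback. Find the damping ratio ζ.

ζ = 0.718

1 + K_p·G(s) = 0 gives s² + 4.4s + 9.396 = 0.
Matching s² + 2ζω_n s + ω_n²: ω_n = √9.396 = 3.065 rad/s and 2ζω_n = 4.4, so ζ = 4.4/(2·3.065) = 0.718.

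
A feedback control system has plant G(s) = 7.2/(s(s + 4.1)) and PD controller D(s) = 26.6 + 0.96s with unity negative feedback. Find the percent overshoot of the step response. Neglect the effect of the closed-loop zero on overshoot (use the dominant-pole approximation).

Forward path: (26.6 + 0.96s)·7.2/(s(s+4.1)). The closed-loop characteristic equation is s² + (4.1 + 7.2·0.96)s + 7.2·26.6 = 0.
That is s² + 11.01s + 191.5 = 0, so ω_n = 13.84 rad/s and ζ = 11.01/(2·13.84) = 0.3979.
%OS = 100·exp(−πζ/√(1−ζ²)) = 25.6%.

25.6%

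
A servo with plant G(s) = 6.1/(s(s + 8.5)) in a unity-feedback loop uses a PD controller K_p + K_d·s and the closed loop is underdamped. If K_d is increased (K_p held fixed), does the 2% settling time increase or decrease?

Characteristic equation s² + (8.5 + 6.1K_d)s + 6.1K_p = 0: raising K_d increases ζω_n = (8.5+6.1K_d)/2 while the loop stays underdamped, so T_s ≈ 4/(ζω_n) decreases.

decrease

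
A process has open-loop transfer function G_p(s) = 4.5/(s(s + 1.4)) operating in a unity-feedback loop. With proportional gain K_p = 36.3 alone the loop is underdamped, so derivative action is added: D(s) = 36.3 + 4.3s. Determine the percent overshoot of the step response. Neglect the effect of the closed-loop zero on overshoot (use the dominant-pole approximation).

1.27%

Forward path: (36.3 + 4.3s)·4.5/(s(s+1.4)). The closed-loop characteristic equation is s² + (1.4 + 4.5·4.3)s + 4.5·36.3 = 0.
That is s² + 20.75s + 163.3 = 0, so ω_n = 12.78 rad/s and ζ = 20.75/(2·12.78) = 0.8118.
%OS = 100·exp(−πζ/√(1−ζ²)) = 1.27%.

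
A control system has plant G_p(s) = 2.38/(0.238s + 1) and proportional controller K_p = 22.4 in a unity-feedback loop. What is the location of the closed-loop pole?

s = -228.2

Closed loop: T(s) = K_p·G_p/(1+K_p·G_p) = 53.31/(0.238s + 1 + 53.31), with pole at s = −(1 + 53.31)/0.238 = −228.2.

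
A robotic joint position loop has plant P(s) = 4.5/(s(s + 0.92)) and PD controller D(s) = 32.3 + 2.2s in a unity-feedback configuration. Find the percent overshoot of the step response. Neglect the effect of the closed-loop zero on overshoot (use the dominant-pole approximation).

20.6%

Forward path: (32.3 + 2.2s)·4.5/(s(s+0.92)). The closed-loop characteristic equation is s² + (0.92 + 4.5·2.2)s + 4.5·32.3 = 0.
That is s² + 10.82s + 145.3 = 0, so ω_n = 12.06 rad/s and ζ = 10.82/(2·12.06) = 0.4487.
%OS = 100·exp(−πζ/√(1−ζ²)) = 20.6%.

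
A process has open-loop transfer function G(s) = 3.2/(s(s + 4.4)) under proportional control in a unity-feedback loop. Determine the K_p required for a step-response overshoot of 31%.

K_p = 12.4

From %OS = 100·exp(−πζ/√(1−ζ²)) = 31%, ζ = −ln(0.31)/√(π²+ln²(0.31)) = 0.3493.
Characteristic equation s² + 4.4s + 3.2K_p = 0 gives ζ = 4.4/(2√(3.2K_p)).
Setting ζ = 0.3493: √(3.2K_p) = 4.4/(2·0.3493) = 6.298, so K_p = 39.67/3.2 = 12.4.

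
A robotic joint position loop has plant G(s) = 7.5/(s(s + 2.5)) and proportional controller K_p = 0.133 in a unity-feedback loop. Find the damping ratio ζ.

With unity feedback the closed-loop characteristic equation is s² + 2.5s + 0.133·7.5 = s² + 2.5s + 0.9975 = 0.
Matching s² + 2ζω_n s + ω_n²: ω_n = √0.9975 = 0.9987 rad/s and 2ζω_n = 2.5, so ζ = 2.5/(2·0.9987) = 1.25.

ζ = 1.25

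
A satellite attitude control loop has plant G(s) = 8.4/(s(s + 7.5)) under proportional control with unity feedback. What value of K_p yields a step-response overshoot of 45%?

K_p = 27.6

From %OS = 100·exp(−πζ/√(1−ζ²)) = 45%, ζ = −ln(0.45)/√(π²+ln²(0.45)) = 0.2463.
Characteristic equation s² + 7.5s + 8.4K_p = 0 gives ζ = 7.5/(2√(8.4K_p)).
Setting ζ = 0.2463: √(8.4K_p) = 7.5/(2·0.2463) = 15.22, so K_p = 231.7/8.4 = 27.6.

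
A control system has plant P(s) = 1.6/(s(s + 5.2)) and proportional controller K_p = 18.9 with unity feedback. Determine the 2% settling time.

From 1 + K_pP(s) = 0: s² + 5.2s + 30.24 = 0 ⇒ ω_n = 5.499, ζ = 0.4728.
2% settling time T_s ≈ 4/(ζω_n) = 4/2.6 = 1.54 s.

T_s ≈ 1.54 s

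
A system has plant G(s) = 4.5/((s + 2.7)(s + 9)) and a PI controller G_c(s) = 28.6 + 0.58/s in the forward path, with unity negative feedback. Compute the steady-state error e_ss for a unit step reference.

The open loop G_c(s)G(s) has a pole at the origin (type 1), so the static position error constant is infinite and e_ss = 1/(1+∞) = 0.

0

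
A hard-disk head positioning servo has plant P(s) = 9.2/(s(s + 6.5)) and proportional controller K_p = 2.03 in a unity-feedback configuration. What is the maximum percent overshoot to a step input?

2.78%

Closed-loop characteristic equation: s² + 6.5s + 18.68 = 0, so ω_n = 4.322 rad/s and ζ = 6.5/(2·4.322) = 0.752.
%OS = 100·exp(−πζ/√(1−ζ²)) = 100·exp(−π·0.752/√0.4344) = 2.78%.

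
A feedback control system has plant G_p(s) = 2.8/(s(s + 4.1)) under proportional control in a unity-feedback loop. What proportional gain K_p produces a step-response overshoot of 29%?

From %OS = 100·exp(−πζ/√(1−ζ²)) = 29%, ζ = −ln(0.29)/√(π²+ln²(0.29)) = 0.3666.
Characteristic equation s² + 4.1s + 2.8K_p = 0 gives ζ = 4.1/(2√(2.8K_p)).
Setting ζ = 0.3666: √(2.8K_p) = 4.1/(2·0.3666) = 5.592, so K_p = 31.27/2.8 = 11.2.

K_p = 11.2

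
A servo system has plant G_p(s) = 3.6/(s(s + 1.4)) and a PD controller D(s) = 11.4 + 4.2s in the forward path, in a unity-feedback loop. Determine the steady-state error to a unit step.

0

The open loop D(s)G_p(s) has a pole at the origin (type 1), so the static position error constant is infinite and e_ss = 1/(1+∞) = 0.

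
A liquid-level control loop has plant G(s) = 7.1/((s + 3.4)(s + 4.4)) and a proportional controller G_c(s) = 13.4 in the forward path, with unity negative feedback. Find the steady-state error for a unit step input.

0.136

The loop is type 0. Static position error constant K_pos = G_c(0)·G(0) = 13.4·0.4746 = 6.36.
Steady-state error to a unit step: e_ss = 1/(1+K_pos) = 1/7.36 = 0.136.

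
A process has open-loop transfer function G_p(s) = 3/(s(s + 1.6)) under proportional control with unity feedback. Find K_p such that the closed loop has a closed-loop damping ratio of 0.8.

K_p = 0.333

Closed-loop characteristic equation: s² + 1.6s + K_p·3 = 0.
So ω_n = √(3K_p) and 2ζω_n = 1.6, giving ζ = 1.6/(2√(3K_p)).
Setting ζ = 0.8: √(3K_p) = 1.6/(2·0.8) = 1, so K_p = 1/3 = 0.333.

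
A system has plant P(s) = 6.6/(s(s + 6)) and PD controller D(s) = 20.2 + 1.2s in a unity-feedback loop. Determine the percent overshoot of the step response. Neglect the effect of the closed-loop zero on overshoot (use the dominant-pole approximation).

9.32%

Forward path: (20.2 + 1.2s)·6.6/(s(s+6)). The closed-loop characteristic equation is s² + (6 + 6.6·1.2)s + 6.6·20.2 = 0.
That is s² + 13.92s + 133.3 = 0, so ω_n = 11.55 rad/s and ζ = 13.92/(2·11.55) = 0.6028.
%OS = 100·exp(−πζ/√(1−ζ²)) = 9.32%.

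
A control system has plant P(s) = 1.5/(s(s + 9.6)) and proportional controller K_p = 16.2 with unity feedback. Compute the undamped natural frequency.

ω_n = 4.93 rad/s

With unity feedback the closed-loop characteristic equation is s² + 9.6s + 16.2·1.5 = s² + 9.6s + 24.3 = 0.
Matching s² + 2ζω_n s + ω_n²: ω_n = √24.3 = 4.93 rad/s and 2ζω_n = 9.6, so ζ = 9.6/(2·4.93) = 0.974.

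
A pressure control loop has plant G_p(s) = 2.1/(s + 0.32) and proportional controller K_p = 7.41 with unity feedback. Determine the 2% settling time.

Closed-loop transfer function: T(s) = K_p·G_p(s)/(1 + K_p·G_p(s)) = 15.56/(s + 0.32 + 15.56) = 15.56/(s + 15.88).
Time constant τ = 1/15.88 = 0.06297 s, so the 2% settling time is about 4τ = 0.252 s.

T_s ≈ 0.252 s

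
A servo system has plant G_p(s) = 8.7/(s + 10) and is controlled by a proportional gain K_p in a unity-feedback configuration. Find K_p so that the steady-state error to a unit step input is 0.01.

K_p = 114

For a type-0 loop with proportional control, e_ss = 1/(1 + K_p·G_p(0)).
G_p(0) = 0.87. Require 1/(1 + K_p·0.87) = 0.01, so 1 + 0.87·K_p = 100.
K_p = (100 − 1)/0.87 = 114.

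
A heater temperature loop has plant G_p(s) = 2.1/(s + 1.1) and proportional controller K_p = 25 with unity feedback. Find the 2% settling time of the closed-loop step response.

Closed-loop transfer function: T(s) = K_p·G_p(s)/(1 + K_p·G_p(s)) = 52.5/(s + 1.1 + 52.5) = 52.5/(s + 53.6).
Time constant τ = 1/53.6 = 0.01866 s, so the 2% settling time is about 4τ = 0.0746 s.

T_s ≈ 0.0746 s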